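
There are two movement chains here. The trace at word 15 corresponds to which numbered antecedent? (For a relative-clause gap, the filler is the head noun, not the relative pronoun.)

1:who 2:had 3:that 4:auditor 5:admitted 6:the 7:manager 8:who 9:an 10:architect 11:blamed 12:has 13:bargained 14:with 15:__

The marked gap is the object of the preposition "with" of "bargained".
Its filler is the fronted wh-phrase "who", at word 1.
(The other dependency links word 7 to a gap after word 11.)

1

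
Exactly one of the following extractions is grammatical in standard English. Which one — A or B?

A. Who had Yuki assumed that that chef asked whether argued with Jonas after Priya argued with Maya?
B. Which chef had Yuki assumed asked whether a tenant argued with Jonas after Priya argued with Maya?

B

In A, the wh-phrase is extracted from inside a wh-island (introduced by "whether"), which blocks movement.
In B, the extraction path crosses only that-complement boundaries, which are transparent.
So B is grammatical.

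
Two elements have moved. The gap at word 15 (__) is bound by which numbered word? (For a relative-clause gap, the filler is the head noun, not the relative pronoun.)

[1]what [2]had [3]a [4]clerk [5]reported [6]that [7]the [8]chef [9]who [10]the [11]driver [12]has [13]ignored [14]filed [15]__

The marked gap is the direct object of "filed".
Its filler is the fronted wh-phrase "what", at word 1.
(The other dependency links word 8 to a gap after word 13.)

1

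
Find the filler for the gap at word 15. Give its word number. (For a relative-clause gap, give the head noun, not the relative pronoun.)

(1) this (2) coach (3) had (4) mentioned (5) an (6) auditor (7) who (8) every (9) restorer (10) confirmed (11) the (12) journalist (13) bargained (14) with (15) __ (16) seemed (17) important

6

The gap at 15 is the prepositional object of "bargained", inside a relative clause.
The relative pronoun is "who" (word 7); it is bound by the head noun immediately before it.
Its filler is the head noun "auditor", at word 6.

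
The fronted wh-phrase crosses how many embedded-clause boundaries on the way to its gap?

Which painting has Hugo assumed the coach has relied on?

1

"which painting" is extracted from the PP object of "relied".
Boundaries crossed, outermost first: [Ø] — 1 in total.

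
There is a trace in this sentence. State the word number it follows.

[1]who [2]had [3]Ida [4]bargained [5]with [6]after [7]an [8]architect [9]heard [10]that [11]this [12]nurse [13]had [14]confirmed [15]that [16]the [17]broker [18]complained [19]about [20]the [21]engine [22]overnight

The displaced element is "who" (word 1).
It functions as the object of the preposition "with" of "bargained", so the gap sits immediately after word 5 ("with").
Base order: Ida had bargained with who after an architect heard that this nurse had confirmed that the broker complained about the engine overnight.

5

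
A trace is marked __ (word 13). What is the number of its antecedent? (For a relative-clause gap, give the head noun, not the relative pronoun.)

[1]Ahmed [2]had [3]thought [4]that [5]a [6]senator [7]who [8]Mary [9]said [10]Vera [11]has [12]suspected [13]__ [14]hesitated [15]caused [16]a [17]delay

6

The gap at 13 is the subject of "hesitated", inside a relative clause.
The relative pronoun is "who" (word 7); it is bound by the head noun immediately before it.
Its filler is the head noun "senator", at word 6.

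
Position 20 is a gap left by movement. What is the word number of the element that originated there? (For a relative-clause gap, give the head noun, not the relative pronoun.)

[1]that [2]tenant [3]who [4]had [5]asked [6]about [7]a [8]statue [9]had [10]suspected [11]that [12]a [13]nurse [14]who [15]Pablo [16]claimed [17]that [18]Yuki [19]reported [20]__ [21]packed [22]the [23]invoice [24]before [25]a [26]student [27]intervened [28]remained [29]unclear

13

The gap at 20 is the subject of "packed", inside a relative clause.
The relative pronoun is "who" (word 14); it is bound by the head noun immediately before it.
Its filler is the head noun "nurse", at word 13.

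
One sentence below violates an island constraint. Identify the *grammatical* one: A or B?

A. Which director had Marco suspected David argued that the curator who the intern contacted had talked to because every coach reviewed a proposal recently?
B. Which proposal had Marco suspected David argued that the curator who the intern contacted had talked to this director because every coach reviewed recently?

A

In B, the wh-phrase is extracted from inside an adjunct island (introduced by "because"), which blocks movement.
In A, the extraction path crosses only that-complement boundaries, which are transparent.
So A is grammatical.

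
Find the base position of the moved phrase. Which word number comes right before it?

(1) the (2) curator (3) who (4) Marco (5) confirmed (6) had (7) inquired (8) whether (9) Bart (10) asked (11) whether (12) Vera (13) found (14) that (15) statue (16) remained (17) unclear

5

The displaced element is "the curator" (word 2).
It is linked across 1 clause boundary (Ø).
It functions as the subject of "inquired", so the gap sits immediately after word 5 ("confirmed").
Base order: Marco confirmed the curator had inquired whether Bart asked whether Vera found that statue.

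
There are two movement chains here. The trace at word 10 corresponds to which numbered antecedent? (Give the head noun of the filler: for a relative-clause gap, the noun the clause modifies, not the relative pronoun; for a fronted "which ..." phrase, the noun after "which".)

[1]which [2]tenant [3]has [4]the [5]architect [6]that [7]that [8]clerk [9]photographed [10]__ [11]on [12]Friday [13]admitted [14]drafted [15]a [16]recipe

5

The marked gap is inside the relative clause, the direct object of "photographed".
Its filler is the head noun "architect" (via "that"), at word 5.
(The other dependency links word 2 to a gap after word 13.)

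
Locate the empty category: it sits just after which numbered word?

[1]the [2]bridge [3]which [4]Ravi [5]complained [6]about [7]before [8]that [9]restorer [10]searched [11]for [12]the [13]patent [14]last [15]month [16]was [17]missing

The displaced element is "the bridge" (word 2).
It functions as the object of the preposition "about" of "complained", so the gap sits immediately after word 6 ("about").
Base order: Ravi complained about the bridge before that restorer searched for the patent last month.

6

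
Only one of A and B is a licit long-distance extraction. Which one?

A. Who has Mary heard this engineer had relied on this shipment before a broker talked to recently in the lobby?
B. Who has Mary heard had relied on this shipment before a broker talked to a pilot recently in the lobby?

In A, the wh-phrase is extracted from inside an adjunct island (introduced by "before"), which blocks movement.
In B, the extraction path crosses only that-complement boundaries, which are transparent.
So B is grammatical.

B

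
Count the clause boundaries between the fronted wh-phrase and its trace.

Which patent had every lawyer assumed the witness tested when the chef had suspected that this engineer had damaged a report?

"which patent" is extracted from the object of "tested".
Boundaries crossed, outermost first: [Ø] — 1 in total.

1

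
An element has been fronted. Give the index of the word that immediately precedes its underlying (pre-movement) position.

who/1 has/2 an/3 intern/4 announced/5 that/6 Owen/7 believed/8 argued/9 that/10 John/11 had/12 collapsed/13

8

The displaced element is "who" (word 1).
It is linked across 2 clause boundaries (that → Ø).
It functions as the subject of "argued", so the gap sits immediately after word 8 ("believed").
Base order: An intern has announced that Owen believed that who argued that John had collapsed.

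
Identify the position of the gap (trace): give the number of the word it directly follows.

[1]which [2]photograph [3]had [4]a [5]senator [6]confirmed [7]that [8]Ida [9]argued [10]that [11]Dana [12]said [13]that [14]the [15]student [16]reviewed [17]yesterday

The displaced element is "which photograph" (word 2).
It is linked across 3 clause boundaries (that → that → that).
It functions as the direct object of "reviewed", so the gap sits immediately after word 16 ("reviewed").
Base order: A senator had confirmed that Ida argued that Dana said that the student reviewed which photograph yesterday.

16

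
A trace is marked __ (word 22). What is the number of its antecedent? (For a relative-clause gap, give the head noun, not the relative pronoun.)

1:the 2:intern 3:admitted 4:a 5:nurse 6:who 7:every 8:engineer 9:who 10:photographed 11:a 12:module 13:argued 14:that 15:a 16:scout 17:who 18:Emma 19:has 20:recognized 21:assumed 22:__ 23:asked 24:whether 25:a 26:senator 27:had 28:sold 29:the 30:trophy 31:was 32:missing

The gap at 22 is the subject of "asked", inside a relative clause.
The relative pronoun is "who" (word 6); it is bound by the head noun immediately before it.
Its filler is the head noun "nurse", at word 5.

5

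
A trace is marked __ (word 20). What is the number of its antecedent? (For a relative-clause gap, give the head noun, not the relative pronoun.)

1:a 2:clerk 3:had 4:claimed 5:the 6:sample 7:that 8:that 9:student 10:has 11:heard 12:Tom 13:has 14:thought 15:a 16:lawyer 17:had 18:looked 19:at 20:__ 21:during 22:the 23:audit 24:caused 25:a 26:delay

6

The gap at 20 is the prepositional object of "looked", inside a relative clause.
The relative pronoun is "that" (word 7); it is bound by the head noun immediately before it.
Its filler is the head noun "sample", at word 6.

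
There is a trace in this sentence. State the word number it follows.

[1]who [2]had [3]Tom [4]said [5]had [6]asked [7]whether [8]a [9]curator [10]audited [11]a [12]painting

The displaced element is "who" (word 1).
It is linked across 1 clause boundary (Ø).
It functions as the subject of "asked", so the gap sits immediately after word 4 ("said").
Base order: Tom had said who had asked whether a curator audited a painting.

4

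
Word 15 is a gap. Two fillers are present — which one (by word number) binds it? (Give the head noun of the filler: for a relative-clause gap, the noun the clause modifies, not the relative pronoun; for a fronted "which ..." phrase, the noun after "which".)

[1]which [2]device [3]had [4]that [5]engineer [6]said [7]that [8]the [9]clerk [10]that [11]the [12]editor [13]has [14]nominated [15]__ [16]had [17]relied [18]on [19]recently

The marked gap is inside the relative clause, the direct object of "nominated".
Its filler is the head noun "clerk" (via "that"), at word 9.
(The other dependency links word 2 to a gap after word 18.)

9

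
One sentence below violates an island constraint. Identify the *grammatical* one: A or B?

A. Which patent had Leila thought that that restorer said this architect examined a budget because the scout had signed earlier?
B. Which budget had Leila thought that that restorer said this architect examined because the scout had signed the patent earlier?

B

In A, the wh-phrase is extracted from inside an adjunct island (introduced by "because"), which blocks movement.
In B, the extraction path crosses only that-complement boundaries, which are transparent.
So B is grammatical.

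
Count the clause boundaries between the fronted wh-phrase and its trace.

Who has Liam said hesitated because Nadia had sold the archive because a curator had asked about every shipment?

1

"who" is extracted from the subject of "hesitated".
Boundaries crossed, outermost first: [Ø] — 1 in total.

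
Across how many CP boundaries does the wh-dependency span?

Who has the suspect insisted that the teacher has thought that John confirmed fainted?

3

"who" is extracted from the subject of "fainted".
Boundaries crossed, outermost first: [that], [that], [Ø] — 3 in total.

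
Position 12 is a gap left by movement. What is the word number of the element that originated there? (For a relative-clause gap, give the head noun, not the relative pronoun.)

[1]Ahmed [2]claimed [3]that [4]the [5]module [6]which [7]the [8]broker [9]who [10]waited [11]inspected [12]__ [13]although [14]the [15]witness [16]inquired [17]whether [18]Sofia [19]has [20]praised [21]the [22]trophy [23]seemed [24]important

5

The gap at 12 is the object of "inspected", inside a relative clause.
The relative pronoun is "which" (word 6); it is bound by the head noun immediately before it.
Its filler is the head noun "module", at word 5.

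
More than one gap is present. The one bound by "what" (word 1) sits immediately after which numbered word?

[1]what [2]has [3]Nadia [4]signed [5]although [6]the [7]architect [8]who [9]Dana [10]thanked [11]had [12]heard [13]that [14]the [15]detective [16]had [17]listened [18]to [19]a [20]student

4

The displaced element is "what" (word 1).
It functions as the direct object of "signed", so the gap sits immediately after word 4 ("signed").
Base order: Nadia has signed what although the architect who Dana thanked had heard that the detective had listened to a student.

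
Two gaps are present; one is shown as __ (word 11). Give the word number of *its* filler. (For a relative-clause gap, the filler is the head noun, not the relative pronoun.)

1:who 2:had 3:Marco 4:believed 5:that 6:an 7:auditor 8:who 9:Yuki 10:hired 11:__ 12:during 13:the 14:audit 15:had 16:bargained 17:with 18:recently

7

The marked gap is inside the relative clause, the direct object of "hired".
Its filler is the head noun "auditor" (via "who"), at word 7.
(The other dependency links word 1 to a gap after word 17.)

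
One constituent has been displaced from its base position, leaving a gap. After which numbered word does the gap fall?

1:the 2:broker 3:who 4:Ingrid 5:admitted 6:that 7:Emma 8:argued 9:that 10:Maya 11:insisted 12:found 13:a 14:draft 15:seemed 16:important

The displaced element is "the broker" (word 2).
It is linked across 3 clause boundaries (that → that → Ø).
It functions as the subject of "found", so the gap sits immediately after word 11 ("insisted").
Base order: Ingrid admitted that Emma argued that Maya insisted that the broker found a draft.

11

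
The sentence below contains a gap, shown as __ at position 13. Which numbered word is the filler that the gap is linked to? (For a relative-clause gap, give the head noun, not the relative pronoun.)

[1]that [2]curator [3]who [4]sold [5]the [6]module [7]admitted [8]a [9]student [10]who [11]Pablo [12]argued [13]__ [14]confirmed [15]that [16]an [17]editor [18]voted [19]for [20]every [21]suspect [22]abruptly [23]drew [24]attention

The gap at 13 is the subject of "confirmed", inside a relative clause.
The relative pronoun is "who" (word 10); it is bound by the head noun immediately before it.
Its filler is the head noun "student", at word 9.

9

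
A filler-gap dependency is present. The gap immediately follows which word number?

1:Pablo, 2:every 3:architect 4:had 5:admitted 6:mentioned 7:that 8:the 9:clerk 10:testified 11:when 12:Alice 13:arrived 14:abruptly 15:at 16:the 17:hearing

The displaced element is "Pablo" (word 1).
It is linked across 1 clause boundary (Ø).
It functions as the subject of "mentioned", so the gap sits immediately after word 5 ("admitted").
Base order: Every architect had admitted that Pablo mentioned that the clerk testified when Alice arrived abruptly at the hearing.

5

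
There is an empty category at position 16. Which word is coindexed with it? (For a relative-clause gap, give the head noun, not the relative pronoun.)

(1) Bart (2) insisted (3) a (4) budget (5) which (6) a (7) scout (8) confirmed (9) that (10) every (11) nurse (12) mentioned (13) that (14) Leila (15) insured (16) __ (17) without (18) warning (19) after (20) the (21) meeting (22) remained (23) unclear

The gap at 16 is the object of "insured", inside a relative clause.
The relative pronoun is "which" (word 5); it is bound by the head noun immediately before it.
Its filler is the head noun "budget", at word 4.

4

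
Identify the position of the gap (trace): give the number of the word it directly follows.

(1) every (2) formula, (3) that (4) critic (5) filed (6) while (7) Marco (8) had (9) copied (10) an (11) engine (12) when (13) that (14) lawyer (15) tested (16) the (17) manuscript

5

The displaced element is "every formula" (word 2).
It functions as the direct object of "filed", so the gap sits immediately after word 5 ("filed").
Base order: That critic filed every formula while Marco had copied an engine when that lawyer tested the manuscript.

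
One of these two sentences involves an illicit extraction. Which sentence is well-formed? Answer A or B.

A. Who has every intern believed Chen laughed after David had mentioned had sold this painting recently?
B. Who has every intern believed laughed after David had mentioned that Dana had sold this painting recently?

B

In A, the wh-phrase is extracted from inside an adjunct island (introduced by "after"), which blocks movement.
In B, the extraction path crosses only that-complement boundaries, which are transparent.
So B is grammatical.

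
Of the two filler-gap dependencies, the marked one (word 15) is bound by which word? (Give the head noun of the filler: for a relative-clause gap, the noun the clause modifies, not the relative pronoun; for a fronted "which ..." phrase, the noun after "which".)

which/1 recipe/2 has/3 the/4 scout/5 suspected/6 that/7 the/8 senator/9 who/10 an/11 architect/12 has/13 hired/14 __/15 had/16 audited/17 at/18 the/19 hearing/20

The marked gap is inside the relative clause, the direct object of "hired".
Its filler is the head noun "senator" (via "who"), at word 9.
(The other dependency links word 2 to a gap after word 17.)

9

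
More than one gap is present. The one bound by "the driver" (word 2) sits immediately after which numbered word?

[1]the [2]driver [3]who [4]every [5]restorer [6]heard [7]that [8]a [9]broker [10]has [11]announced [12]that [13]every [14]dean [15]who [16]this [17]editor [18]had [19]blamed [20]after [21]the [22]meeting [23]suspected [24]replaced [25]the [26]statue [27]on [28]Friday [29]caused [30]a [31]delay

The displaced element is "the driver" (word 2).
It is linked across 3 clause boundaries (that → that → Ø).
It functions as the subject of "replaced", so the gap sits immediately after word 23 ("suspected").
Base order: Every restorer heard that a broker has announced that every dean who this editor had blamed after the meeting suspected the driver replaced the statue on Friday.

23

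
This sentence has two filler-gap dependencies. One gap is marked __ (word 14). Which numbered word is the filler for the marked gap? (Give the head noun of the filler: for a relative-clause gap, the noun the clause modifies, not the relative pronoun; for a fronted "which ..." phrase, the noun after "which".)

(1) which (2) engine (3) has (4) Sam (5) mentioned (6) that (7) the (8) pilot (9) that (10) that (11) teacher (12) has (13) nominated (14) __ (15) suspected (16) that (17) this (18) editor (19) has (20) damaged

The marked gap is inside the relative clause, the direct object of "nominated".
Its filler is the head noun "pilot" (via "that"), at word 8.
(The other dependency links word 2 to a gap after word 20.)

8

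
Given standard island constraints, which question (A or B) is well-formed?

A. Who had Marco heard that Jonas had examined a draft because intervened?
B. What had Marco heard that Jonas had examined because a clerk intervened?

In A, the wh-phrase is extracted from inside an adjunct island (introduced by "because"), which blocks movement.
In B, the extraction path crosses only that-complement boundaries, which are transparent.
So B is grammatical.

B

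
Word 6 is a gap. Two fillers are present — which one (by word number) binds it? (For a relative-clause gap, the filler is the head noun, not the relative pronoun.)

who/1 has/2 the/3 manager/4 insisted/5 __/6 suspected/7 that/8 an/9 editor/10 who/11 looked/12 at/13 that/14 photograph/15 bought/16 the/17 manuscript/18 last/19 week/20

1

The marked gap is the subject of "suspected".
Its filler is the fronted wh-phrase "who", at word 1.
(The other dependency links word 10 to a gap after word 11.)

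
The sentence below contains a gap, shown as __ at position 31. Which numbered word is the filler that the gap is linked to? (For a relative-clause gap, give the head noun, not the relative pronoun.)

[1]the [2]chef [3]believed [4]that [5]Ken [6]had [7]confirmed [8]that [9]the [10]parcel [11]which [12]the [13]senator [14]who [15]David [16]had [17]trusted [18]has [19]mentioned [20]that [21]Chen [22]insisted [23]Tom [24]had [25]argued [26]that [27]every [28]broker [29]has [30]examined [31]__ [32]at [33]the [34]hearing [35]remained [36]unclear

The gap at 31 is the object of "examined", inside a relative clause.
The relative pronoun is "which" (word 11); it is bound by the head noun immediately before it.
Its filler is the head noun "parcel", at word 10.

10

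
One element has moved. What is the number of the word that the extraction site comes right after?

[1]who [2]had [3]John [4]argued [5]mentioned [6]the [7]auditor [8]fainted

4

The displaced element is "who" (word 1).
It is linked across 1 clause boundary (Ø).
It functions as the subject of "mentioned", so the gap sits immediately after word 4 ("argued").
Base order: John had argued that who mentioned the auditor fainted.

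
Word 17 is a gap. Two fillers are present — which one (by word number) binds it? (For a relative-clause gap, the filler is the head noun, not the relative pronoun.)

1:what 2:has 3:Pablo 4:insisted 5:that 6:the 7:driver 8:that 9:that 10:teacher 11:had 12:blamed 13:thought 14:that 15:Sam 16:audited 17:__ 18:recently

1

The marked gap is the direct object of "audited".
Its filler is the fronted wh-phrase "what", at word 1.
(The other dependency links word 7 to a gap after word 12.)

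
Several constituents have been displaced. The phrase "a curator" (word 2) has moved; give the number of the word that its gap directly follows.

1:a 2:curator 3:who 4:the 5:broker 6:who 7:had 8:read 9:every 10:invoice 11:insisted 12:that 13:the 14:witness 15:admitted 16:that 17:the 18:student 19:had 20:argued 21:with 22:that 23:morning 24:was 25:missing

21

The displaced element is "a curator" (word 2).
It is linked across 2 clause boundaries (that → that).
It functions as the object of the preposition "with" of "argued", so the gap sits immediately after word 21 ("with").
Base order: The broker who had read every invoice insisted that the witness admitted that the student had argued with a curator that morning.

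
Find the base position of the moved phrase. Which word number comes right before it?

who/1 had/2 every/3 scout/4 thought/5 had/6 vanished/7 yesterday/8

The displaced element is "who" (word 1).
It is linked across 1 clause boundary (Ø).
It functions as the subject of "vanished", so the gap sits immediately after word 5 ("thought").
Base order: Every scout had thought that who had vanished yesterday.

5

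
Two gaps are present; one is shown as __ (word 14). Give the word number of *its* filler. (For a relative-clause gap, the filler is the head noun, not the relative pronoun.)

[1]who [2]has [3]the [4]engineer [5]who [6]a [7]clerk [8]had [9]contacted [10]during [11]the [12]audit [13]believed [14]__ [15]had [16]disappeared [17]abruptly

1

The marked gap is the subject of "disappeared".
Its filler is the fronted wh-phrase "who", at word 1.
(The other dependency links word 4 to a gap after word 9.)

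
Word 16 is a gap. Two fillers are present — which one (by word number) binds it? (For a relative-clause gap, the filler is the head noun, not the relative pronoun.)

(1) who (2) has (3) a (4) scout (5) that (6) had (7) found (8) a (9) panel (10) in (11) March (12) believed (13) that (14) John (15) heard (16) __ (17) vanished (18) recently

The marked gap is the subject of "vanished".
Its filler is the fronted wh-phrase "who", at word 1.
(The other dependency links word 4 to a gap after word 5.)

1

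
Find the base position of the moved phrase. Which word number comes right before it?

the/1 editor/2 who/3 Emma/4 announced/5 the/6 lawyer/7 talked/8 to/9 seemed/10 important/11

9

The displaced element is "the editor" (word 2).
It is linked across 1 clause boundary (Ø).
It functions as the object of the preposition "to" of "talked", so the gap sits immediately after word 9 ("to").
Base order: Emma announced the lawyer talked to the editor.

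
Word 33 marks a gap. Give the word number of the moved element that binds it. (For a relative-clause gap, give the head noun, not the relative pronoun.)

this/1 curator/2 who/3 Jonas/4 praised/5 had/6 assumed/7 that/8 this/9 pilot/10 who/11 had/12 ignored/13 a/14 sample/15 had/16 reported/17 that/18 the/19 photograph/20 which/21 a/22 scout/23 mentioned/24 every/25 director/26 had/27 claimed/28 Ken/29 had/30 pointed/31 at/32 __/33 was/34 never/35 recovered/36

20

The gap at 33 is the prepositional object of "pointed", inside a relative clause.
The relative pronoun is "which" (word 21); it is bound by the head noun immediately before it.
Its filler is the head noun "photograph", at word 20.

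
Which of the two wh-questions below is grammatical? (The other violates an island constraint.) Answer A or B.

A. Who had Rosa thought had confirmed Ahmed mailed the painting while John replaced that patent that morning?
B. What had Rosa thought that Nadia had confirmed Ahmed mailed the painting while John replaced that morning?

In B, the wh-phrase is extracted from inside an adjunct island (introduced by "while"), which blocks movement.
In A, the extraction path crosses only that-complement boundaries, which are transparent.
So A is grammatical.

A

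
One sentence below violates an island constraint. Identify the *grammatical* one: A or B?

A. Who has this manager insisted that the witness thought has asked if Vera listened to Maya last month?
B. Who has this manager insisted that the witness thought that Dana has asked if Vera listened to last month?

In B, the wh-phrase is extracted from inside a wh-island (introduced by "if"), which blocks movement.
In A, the extraction path crosses only that-complement boundaries, which are transparent.
So A is grammatical.

A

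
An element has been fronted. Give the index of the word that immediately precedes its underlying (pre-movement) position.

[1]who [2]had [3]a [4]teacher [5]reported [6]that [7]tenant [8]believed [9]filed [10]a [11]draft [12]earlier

The displaced element is "who" (word 1).
It is linked across 2 clause boundaries (Ø → Ø).
It functions as the subject of "filed", so the gap sits immediately after word 8 ("believed").
Base order: A teacher had reported that tenant believed that who filed a draft earlier.

8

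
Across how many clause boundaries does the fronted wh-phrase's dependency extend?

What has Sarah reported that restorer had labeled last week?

1

"what" is extracted from the object of "labeled".
Boundaries crossed, outermost first: [Ø] — 1 in total.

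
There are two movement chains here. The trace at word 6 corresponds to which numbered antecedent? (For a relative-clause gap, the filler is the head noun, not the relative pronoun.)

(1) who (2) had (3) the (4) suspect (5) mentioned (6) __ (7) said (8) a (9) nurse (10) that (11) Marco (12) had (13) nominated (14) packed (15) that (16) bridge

The marked gap is the subject of "said".
Its filler is the fronted wh-phrase "who", at word 1.
(The other dependency links word 9 to a gap after word 13.)

1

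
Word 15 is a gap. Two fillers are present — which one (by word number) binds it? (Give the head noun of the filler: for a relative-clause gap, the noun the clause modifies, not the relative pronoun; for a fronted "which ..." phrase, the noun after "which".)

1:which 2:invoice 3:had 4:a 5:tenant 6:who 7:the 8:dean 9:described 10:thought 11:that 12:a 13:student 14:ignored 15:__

2

The marked gap is the direct object of "ignored".
Its filler is the fronted wh-phrase "which invoice", at word 2.
(The other dependency links word 5 to a gap after word 9.)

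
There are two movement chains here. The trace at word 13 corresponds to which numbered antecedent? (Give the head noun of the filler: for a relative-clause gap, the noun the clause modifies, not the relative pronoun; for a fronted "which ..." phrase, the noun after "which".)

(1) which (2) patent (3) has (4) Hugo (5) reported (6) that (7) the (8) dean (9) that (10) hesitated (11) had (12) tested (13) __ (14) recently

The marked gap is the direct object of "tested".
Its filler is the fronted wh-phrase "which patent", at word 2.
(The other dependency links word 8 to a gap after word 9.)

2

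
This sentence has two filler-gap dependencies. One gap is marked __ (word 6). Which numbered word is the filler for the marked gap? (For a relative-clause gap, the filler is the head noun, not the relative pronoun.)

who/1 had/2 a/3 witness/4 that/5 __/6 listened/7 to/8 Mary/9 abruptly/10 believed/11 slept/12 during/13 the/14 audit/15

4

The marked gap is inside the relative clause, the subject of "listened".
Its filler is the head noun "witness" (via "that"), at word 4.
(The other dependency links word 1 to a gap after word 11.)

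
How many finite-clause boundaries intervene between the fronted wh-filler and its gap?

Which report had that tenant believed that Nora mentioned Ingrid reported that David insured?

3

"which report" is extracted from the object of "insured".
Boundaries crossed, outermost first: [that], [Ø], [that] — 3 in total.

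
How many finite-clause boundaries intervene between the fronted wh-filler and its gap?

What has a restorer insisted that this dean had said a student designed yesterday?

2

"what" is extracted from the object of "designed".
Boundaries crossed, outermost first: [that], [Ø] — 2 in total.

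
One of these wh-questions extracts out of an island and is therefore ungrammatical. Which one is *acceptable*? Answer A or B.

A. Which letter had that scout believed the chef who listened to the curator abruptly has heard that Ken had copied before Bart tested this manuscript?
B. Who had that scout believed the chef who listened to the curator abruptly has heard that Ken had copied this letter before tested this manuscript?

In B, the wh-phrase is extracted from inside an adjunct island (introduced by "before"), which blocks movement.
In A, the extraction path crosses only that-complement boundaries, which are transparent.
So A is grammatical.

A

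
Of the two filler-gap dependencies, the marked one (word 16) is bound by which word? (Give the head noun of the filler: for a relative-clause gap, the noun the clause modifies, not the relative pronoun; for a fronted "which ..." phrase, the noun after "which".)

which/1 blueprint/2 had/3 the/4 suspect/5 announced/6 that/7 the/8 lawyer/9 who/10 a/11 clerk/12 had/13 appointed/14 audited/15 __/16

2

The marked gap is the direct object of "audited".
Its filler is the fronted wh-phrase "which blueprint", at word 2.
(The other dependency links word 9 to a gap after word 14.)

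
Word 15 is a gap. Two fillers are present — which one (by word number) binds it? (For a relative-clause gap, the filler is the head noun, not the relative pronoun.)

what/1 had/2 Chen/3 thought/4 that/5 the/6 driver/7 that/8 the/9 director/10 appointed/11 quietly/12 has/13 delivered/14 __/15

1

The marked gap is the direct object of "delivered".
Its filler is the fronted wh-phrase "what", at word 1.
(The other dependency links word 7 to a gap after word 11.)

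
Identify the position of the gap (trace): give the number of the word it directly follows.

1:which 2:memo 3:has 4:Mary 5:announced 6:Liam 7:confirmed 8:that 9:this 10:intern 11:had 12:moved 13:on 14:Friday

The displaced element is "which memo" (word 2).
It is linked across 2 clause boundaries (Ø → that).
It functions as the direct object of "moved", so the gap sits immediately after word 12 ("moved").
Base order: Mary has announced Liam confirmed that this intern had moved which memo on Friday.

12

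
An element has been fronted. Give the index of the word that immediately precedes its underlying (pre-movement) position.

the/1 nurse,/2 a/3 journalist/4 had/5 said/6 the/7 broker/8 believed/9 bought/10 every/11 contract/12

The displaced element is "the nurse" (word 2).
It is linked across 2 clause boundaries (Ø → Ø).
It functions as the subject of "bought", so the gap sits immediately after word 9 ("believed").
Base order: A journalist had said the broker believed that the nurse bought every contract.

9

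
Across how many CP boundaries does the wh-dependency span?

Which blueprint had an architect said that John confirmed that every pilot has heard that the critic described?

"which blueprint" is extracted from the object of "described".
Boundaries crossed, outermost first: [that], [that], [that] — 3 in total.

3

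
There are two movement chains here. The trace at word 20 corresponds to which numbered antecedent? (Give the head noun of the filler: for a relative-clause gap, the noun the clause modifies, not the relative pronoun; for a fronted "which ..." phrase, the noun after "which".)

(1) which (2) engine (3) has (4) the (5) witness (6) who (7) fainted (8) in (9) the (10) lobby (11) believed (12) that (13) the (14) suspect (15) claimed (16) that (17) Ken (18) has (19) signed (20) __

2

The marked gap is the direct object of "signed".
Its filler is the fronted wh-phrase "which engine", at word 2.
(The other dependency links word 5 to a gap after word 6.)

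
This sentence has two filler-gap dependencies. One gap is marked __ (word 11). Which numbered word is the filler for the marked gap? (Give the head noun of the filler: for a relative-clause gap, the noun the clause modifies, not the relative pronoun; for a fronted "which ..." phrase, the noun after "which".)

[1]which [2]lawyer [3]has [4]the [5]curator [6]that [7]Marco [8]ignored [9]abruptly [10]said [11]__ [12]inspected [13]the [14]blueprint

2

The marked gap is the subject of "inspected".
Its filler is the fronted wh-phrase "which lawyer", at word 2.
(The other dependency links word 5 to a gap after word 8.)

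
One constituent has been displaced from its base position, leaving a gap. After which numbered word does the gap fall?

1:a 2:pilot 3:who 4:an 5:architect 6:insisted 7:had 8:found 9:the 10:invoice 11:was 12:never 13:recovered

The displaced element is "a pilot" (word 2).
It is linked across 1 clause boundary (Ø).
It functions as the subject of "found", so the gap sits immediately after word 6 ("insisted").
Base order: An architect insisted that a pilot had found the invoice.

6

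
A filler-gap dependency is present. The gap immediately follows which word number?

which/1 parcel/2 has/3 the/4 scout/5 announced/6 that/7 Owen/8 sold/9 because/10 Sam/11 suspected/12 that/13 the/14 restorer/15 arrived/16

9

The displaced element is "which parcel" (word 2).
It is linked across 1 clause boundary (that).
It functions as the direct object of "sold", so the gap sits immediately after word 9 ("sold").
Base order: The scout has announced that Owen sold which parcel because Sam suspected that the restorer arrived.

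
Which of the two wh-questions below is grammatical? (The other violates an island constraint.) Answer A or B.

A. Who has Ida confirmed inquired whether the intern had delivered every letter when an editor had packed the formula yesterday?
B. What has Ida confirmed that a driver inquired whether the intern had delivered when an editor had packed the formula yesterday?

A

In B, the wh-phrase is extracted from inside a wh-island (introduced by "whether"), which blocks movement.
In A, the extraction path crosses only that-complement boundaries, which are transparent.
So A is grammatical.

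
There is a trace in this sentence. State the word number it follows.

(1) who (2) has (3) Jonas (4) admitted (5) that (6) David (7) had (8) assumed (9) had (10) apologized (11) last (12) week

8

The displaced element is "who" (word 1).
It is linked across 2 clause boundaries (that → Ø).
It functions as the subject of "apologized", so the gap sits immediately after word 8 ("assumed").
Base order: Jonas has admitted that David had assumed that who had apologized last week.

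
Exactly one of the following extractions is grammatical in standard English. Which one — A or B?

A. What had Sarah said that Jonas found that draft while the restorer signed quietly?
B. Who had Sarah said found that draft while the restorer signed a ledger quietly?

B

In A, the wh-phrase is extracted from inside an adjunct island (introduced by "while"), which blocks movement.
In B, the extraction path crosses only that-complement boundaries, which are transparent.
So B is grammatical.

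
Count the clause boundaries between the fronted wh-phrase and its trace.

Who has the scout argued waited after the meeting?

"who" is extracted from the subject of "waited".
Boundaries crossed, outermost first: [Ø] — 1 in total.

1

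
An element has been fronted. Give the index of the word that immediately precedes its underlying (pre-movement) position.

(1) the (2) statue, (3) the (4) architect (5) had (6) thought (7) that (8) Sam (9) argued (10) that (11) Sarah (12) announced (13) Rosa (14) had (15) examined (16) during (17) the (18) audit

The displaced element is "the statue" (word 2).
It is linked across 3 clause boundaries (that → that → Ø).
It functions as the direct object of "examined", so the gap sits immediately after word 15 ("examined").
Base order: The architect had thought that Sam argued that Sarah announced Rosa had examined the statue during the audit.

15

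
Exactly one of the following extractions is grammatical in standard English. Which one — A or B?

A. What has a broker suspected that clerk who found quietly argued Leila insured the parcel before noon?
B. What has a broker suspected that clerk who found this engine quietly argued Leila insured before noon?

B

In A, the wh-phrase is extracted from inside a complex-NP island (relative clause) (introduced by "who"), which blocks movement.
In B, the extraction path crosses only that-complement boundaries, which are transparent.
So B is grammatical.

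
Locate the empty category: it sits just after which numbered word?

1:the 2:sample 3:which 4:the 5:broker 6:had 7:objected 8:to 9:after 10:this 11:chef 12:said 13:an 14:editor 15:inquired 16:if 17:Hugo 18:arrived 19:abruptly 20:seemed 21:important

The displaced element is "the sample" (word 2).
It functions as the object of the preposition "to" of "objected", so the gap sits immediately after word 8 ("to").
Base order: The broker had objected to the sample after this chef said an editor inquired if Hugo arrived abruptly.

8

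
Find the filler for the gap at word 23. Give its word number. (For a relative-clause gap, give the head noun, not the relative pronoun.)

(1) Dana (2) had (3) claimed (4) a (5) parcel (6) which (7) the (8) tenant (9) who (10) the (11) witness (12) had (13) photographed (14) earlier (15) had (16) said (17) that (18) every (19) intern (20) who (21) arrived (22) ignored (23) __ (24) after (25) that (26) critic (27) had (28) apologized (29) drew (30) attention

The gap at 23 is the object of "ignored", inside a relative clause.
The relative pronoun is "which" (word 6); it is bound by the head noun immediately before it.
Its filler is the head noun "parcel", at word 5.

5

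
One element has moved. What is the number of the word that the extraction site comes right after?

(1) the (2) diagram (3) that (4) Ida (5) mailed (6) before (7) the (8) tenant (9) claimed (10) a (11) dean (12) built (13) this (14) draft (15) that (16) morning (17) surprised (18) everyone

5

The displaced element is "the diagram" (word 2).
It functions as the direct object of "mailed", so the gap sits immediately after word 5 ("mailed").
Base order: Ida mailed the diagram before the tenant claimed a dean built this draft that morning.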